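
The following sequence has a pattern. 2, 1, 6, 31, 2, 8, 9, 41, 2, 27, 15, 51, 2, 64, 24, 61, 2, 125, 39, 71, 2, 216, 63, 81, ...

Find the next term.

2

Split by position mod 4 into 4 tracks.
Subsequence A = 2, 2, 2, 2, 2, 2: always 2.
Subsequence B = 1, 8, 27, 64, 125, 216: consecutive cubes n³ from n = 1.
Subsequence C = 6, 9, 15, 24, 39, 63: a Fibonacci-like recurrence a_n = a_{n-1} + a_{n-2}.
Subsequence D = 31, 41, 51, 61, 71, 81: arithmetic with common difference +10.
The 25th slot belongs to subsequence A; its 7th term is 2.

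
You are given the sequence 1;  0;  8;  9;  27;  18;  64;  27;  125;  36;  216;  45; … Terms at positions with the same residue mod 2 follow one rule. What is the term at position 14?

Taking every 2nd term gives 2 separate tracks.
Track A = 1, 8, 27, 64, 125, 216: the cubes 1³, 2³, 3³, ….
Track B = 0, 9, 18, 27, 36, 45: linear: a_n = -9 + 9·n.
The 14th slot belongs to track B; its 7th term is 54.

54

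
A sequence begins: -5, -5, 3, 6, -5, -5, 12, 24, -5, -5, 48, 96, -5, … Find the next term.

-5

Reading positions in blocks of 4 reveals the pattern AABB — 2 tracks woven together.
Stream A: -5, -5, -5, -5, -5, -5, -5 (always -5).
Stream B: 3, 6, 12, 24, 48, 96 (geometric with ratio 2).
The 14th slot belongs to stream A; its 8th term is -5.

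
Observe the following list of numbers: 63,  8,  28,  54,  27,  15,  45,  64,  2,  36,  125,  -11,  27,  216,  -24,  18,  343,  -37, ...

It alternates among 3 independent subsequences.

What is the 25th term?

-9

Read the sequence 3 terms at a time; column i is its own pattern.
Track A: 63, 54, 45, 36, 27, 18 (arithmetic with common difference −9).
Track B: 8, 27, 64, 125, 216, 343 (perfect cubes starting at 2³).
Track C: 28, 15, 2, -11, -24, -37 (subtracting 13 each time).
Position 25 falls in track A as its term 9, giving -9.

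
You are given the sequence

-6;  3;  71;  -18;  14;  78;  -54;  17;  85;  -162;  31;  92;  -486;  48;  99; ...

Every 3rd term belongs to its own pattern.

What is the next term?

Read the sequence 3 terms at a time; column i is its own pattern.
Track A = -6, -18, -54, -162, -486: multiplying by 3 each time.
Track B = 3, 14, 17, 31, 48: a Fibonacci-like recurrence a_n = a_{n-1} + a_{n-2}.
Track C = 71, 78, 85, 92, 99: arithmetic with common difference +7.
Term 16 comes from track A (its 6th entry): -1458.

-1458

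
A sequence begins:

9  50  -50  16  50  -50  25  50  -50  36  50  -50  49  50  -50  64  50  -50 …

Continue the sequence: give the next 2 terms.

81, 50

Positions follow the repeating pattern ABB; grouping by letter gives 2 tracks.
Track A = 9, 16, 25, 36, 49, 64: consecutive squares n² from n = 3.
Track B = 50, -50, 50, -50, 50, -50, 50, -50, 50, -50, 50, -50: oscillating between 50 and -50.
Term 19 comes from track A (its 7th entry): 81.
Position 20 falls in track B as its term 13, giving 50.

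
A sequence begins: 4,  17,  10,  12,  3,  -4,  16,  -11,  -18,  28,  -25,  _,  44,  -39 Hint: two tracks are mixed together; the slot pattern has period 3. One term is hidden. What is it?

The slot pattern repeats as ABB (period 3), so there are 2 interleaved tracks.
Track A = 4, 12, 16, 28, 44: Fibonacci-style (each term is the sum of the two before it).
Track B = 17, 10, 3, -4, -11, -18, -25, ?, -39: arithmetic, step −7.
So the missing entry in track B is -32.

-32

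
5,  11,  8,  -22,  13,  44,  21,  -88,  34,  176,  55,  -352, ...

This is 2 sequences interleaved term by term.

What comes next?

Taking every 2nd term gives 2 separate tracks.
Track A = 5, 8, 13, 21, 34, 55: each term equals the sum of the previous two.
Track B = 11, -22, 44, -88, 176, -352: multiplying by -2 each time.
Term 13 comes from track A (its 7th entry): 89.

89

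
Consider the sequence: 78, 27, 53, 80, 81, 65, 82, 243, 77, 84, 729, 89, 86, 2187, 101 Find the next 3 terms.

88, 6561, 113

Split by position mod 3: positions 1, 4, 7, … form one track, and each other residue class forms its own.
Track A: 78, 80, 82, 84, 86. Linear: a_n = 76 + 2·n.
Track B: 27, 81, 243, 729, 2187. Successive powers of 3.
Track C: 53, 65, 77, 89, 101. Linear: a_n = 41 + 12·n.
Term 16 comes from track A (its 6th entry): 88.
The 17th slot belongs to track B; its 6th term is 6561.
Position 18 → track C, term 6 = 113.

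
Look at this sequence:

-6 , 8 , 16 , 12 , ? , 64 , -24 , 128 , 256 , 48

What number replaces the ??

32

The slot pattern repeats as ABB (period 3), so there are 2 interleaved tracks.
Stream A is -6, 12, -24, 48, which is a geometric progression (common ratio -2).
Stream B is 8, 16, ?, 64, 128, 256, which is successive powers of 2.
Filling stream B at index 3 by its rule yields 32.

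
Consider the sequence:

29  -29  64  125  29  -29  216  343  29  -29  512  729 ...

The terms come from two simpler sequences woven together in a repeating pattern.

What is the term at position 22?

Reading positions in blocks of 4 reveals the pattern AABB — 2 tracks woven together.
Track A: 29, -29, 29, -29, 29, -29. Oscillating between 29 and -29.
Track B: 64, 125, 216, 343, 512, 729. Consecutive cubes n³ from n = 4.
Term 22 comes from track A (its 12th entry): -29.

-29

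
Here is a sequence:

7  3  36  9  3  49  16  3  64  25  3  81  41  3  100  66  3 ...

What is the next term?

Read the sequence 3 terms at a time; column i is its own pattern.
Track A: 7, 9, 16, 25, 41, 66. Each term equals the sum of the previous two.
Track B: 3, 3, 3, 3, 3, 3. Constant 3.
Track C: 36, 49, 64, 81, 100. Consecutive squares n² from n = 6.
Position 18 → track C, term 6 = 121.

121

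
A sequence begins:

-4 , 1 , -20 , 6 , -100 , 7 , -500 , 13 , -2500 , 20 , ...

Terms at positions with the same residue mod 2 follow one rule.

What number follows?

-12500

The terms cycle through 2 interleaved subsequences.
Track A: -4, -20, -100, -500, -2500 — multiplying by 5 each time.
Track B: 1, 6, 7, 13, 20 — a Fibonacci-like recurrence a_n = a_{n-1} + a_{n-2}.
Position 11 → track A, term 6 = -12500.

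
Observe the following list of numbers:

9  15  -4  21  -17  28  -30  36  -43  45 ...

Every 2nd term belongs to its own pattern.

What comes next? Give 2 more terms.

-56, 55

The terms cycle through 2 interleaved subsequences.
Track A is 9, -4, -17, -30, -43, which is arithmetic, step −13.
Track B is 15, 21, 28, 36, 45, which is triangular numbers starting at T_5.
Position 11 → track A, term 6 = -56.
Position 12 falls in track B as its term 6, giving 55.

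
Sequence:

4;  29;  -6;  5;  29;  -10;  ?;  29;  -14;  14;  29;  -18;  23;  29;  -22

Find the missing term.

9

The terms cycle through 3 interleaved subsequences.
Subsequence A = 4, 5, ?, 14, 23: a Fibonacci-like recurrence a_n = a_{n-1} + a_{n-2}.
Subsequence B = 29, 29, 29, 29, 29: constant 29.
Subsequence C = -6, -10, -14, -18, -22: linear: a_n = -2 − 4·n.
Subsequence A's pattern makes the blank 9.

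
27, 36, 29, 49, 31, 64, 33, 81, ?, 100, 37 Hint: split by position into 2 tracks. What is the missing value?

35

The terms cycle through 2 interleaved subsequences.
Stream A = 27, 29, 31, 33, ?, 37: arithmetic, step +2.
Stream B = 36, 49, 64, 81, 100: perfect squares starting at 6².
Filling stream A at index 5 by its rule yields 35.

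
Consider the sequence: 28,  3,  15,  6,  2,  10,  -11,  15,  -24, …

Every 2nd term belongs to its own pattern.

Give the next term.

21

Positions 1, 3, 5, … form one subsequence and positions 2, 4, 6, … form another.
Track A = 28, 15, 2, -11, -24: arithmetic, step −13.
Track B = 3, 6, 10, 15: triangular numbers n(n+1)/2 for n = 2, 3, ….
The 10th slot belongs to track B; its 5th term is 21.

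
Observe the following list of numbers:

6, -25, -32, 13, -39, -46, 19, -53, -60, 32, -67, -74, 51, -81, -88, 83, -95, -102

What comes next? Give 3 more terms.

The slot pattern repeats as ABB (period 3), so there are 2 interleaved tracks.
Track A: 6, 13, 19, 32, 51, 83 — Fibonacci-style (each term is the sum of the two before it).
Track B: -25, -32, -39, -46, -53, -60, -67, -74, -81, -88, -95, -102 — arithmetic, step −7.
The 19th slot belongs to track A; its 7th term is 134.
The 20th slot belongs to track B; its 13th term is -109.
Term 21 comes from track B (its 14th entry): -116.

134, -109, -116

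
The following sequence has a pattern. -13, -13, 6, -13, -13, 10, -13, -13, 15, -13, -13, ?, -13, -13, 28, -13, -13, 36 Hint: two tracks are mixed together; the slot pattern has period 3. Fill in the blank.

The slot pattern repeats as AAB (period 3), so there are 2 interleaved tracks.
Track A: -13, -13, -13, -13, -13, -13, -13, -13, -13, -13, -13, -13 — always -13.
Track B: 6, 10, 15, ?, 28, 36 — the triangular numbers T_3, T_4, ….
So the missing entry in track B is 21.

21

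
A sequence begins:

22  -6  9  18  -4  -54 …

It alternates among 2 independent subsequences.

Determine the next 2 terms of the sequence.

-17, 162

Taking every 2nd term gives 2 separate tracks.
Track A: 22, 9, -4 (arithmetic with common difference −13).
Track B: -6, 18, -54 (geometric, ×-3 each step).
Term 7 comes from track A (its 4th entry): -17.
The 8th slot belongs to track B; its 4th term is 162.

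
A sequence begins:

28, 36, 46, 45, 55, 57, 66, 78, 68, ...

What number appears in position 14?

Positions follow the repeating pattern AAB; grouping by letter gives 2 tracks.
Stream A: 28, 36, 45, 55, 66, 78 (triangular numbers n(n+1)/2 for n = 7, 8, …).
Stream B: 46, 57, 68 (adding 11 each time).
Position 14 → stream A, term 10 = 136.

136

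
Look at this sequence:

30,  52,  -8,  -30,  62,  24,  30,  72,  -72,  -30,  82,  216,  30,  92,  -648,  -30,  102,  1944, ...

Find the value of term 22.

-30

Taking every 3rd term gives 3 separate tracks.
Track A: 30, -30, 30, -30, 30, -30 (oscillating between 30 and -30).
Track B: 52, 62, 72, 82, 92, 102 (linear: a_n = 42 + 10·n).
Track C: -8, 24, -72, 216, -648, 1944 (multiplying by -3 each time).
Position 22 → track A, term 8 = -30.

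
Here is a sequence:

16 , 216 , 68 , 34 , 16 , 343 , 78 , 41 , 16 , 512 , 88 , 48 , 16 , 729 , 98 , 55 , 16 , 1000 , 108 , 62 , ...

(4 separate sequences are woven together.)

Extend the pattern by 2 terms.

The terms cycle through 4 interleaved subsequences.
Subsequence A: 16, 16, 16, 16, 16 — always 16.
Subsequence B: 216, 343, 512, 729, 1000 — consecutive cubes n³ from n = 6.
Subsequence C: 68, 78, 88, 98, 108 — linear: a_n = 58 + 10·n.
Subsequence D: 34, 41, 48, 55, 62 — adding 7 each time.
The 21st slot belongs to subsequence A; its 6th term is 16.
The 22nd slot belongs to subsequence B; its 6th term is 1331.

16, 1331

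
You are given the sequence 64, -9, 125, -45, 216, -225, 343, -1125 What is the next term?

Odd-indexed and even-indexed terms follow separate rules.
Track A: 64, 125, 216, 343 — perfect cubes starting at 4³.
Track B: -9, -45, -225, -1125 — geometric, ×5 each step.
The 9th slot belongs to track A; its 5th term is 512.

512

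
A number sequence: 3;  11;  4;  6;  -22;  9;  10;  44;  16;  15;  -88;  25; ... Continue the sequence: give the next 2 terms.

Split by position mod 3 into 3 tracks.
Stream A: 3, 6, 10, 15 — triangular numbers starting at T_2.
Stream B: 11, -22, 44, -88 — geometric, ×-2 each step.
Stream C: 4, 9, 16, 25 — the squares 2², 3², 4², ….
The 13th slot belongs to stream A; its 5th term is 21.
The 14th slot belongs to stream B; its 5th term is 176.

21, 176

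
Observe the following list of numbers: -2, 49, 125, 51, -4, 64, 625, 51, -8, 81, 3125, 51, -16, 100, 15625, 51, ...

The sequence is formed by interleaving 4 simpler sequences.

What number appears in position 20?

Split by position mod 4 into 4 tracks.
Track A: -2, -4, -8, -16. A geometric progression (common ratio 2).
Track B: 49, 64, 81, 100. Perfect squares starting at 7².
Track C: 125, 625, 3125, 15625. Successive powers of 5.
Track D: 51, 51, 51, 51. The constant sequence 51.
Position 20 falls in track D as its term 5, giving 51.

51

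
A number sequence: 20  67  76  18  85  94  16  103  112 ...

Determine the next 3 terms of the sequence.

The slot pattern repeats as ABB (period 3), so there are 2 interleaved tracks.
Stream A: 20, 18, 16. Arithmetic, step −2.
Stream B: 67, 76, 85, 94, 103, 112. Arithmetic with common difference +9.
The 10th slot belongs to stream A; its 4th term is 14.
Term 11 comes from stream B (its 7th entry): 121.
The 12th slot belongs to stream B; its 8th term is 130.

14, 121, 130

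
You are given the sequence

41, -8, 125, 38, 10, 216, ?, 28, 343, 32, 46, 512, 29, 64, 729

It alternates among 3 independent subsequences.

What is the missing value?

35

Taking every 3rd term gives 3 separate tracks.
Subsequence A: 41, 38, ?, 32, 29. Arithmetic, step −3.
Subsequence B: -8, 10, 28, 46, 64. Adding 18 each time.
Subsequence C: 125, 216, 343, 512, 729. Perfect cubes starting at 5³.
So the missing entry in subsequence A is 35.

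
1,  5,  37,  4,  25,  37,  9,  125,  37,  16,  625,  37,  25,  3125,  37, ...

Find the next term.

36

Read the sequence 3 terms at a time; column i is its own pattern.
Track A: 1, 4, 9, 16, 25 — perfect squares starting at 1².
Track B: 5, 25, 125, 625, 3125 — successive powers of 5.
Track C: 37, 37, 37, 37, 37 — the constant sequence 37.
Position 16 falls in track A as its term 6, giving 36.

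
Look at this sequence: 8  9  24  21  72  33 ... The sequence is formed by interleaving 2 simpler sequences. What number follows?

Positions 1, 3, 5, … form one subsequence and positions 2, 4, 6, … form another.
Track A: 8, 24, 72. A geometric progression (common ratio 3).
Track B: 9, 21, 33. Arithmetic, step +12.
The 7th slot belongs to track A; its 4th term is 216.

216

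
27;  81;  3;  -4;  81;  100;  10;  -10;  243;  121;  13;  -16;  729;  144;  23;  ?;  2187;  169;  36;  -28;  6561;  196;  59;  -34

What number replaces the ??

The terms cycle through 4 interleaved subsequences.
Track A: 27, 81, 243, 729, 2187, 6561 (powers 3^3, 3^4, 3^5, …).
Track B: 81, 100, 121, 144, 169, 196 (consecutive squares n² from n = 9).
Track C: 3, 10, 13, 23, 36, 59 (a Fibonacci-like recurrence a_n = a_{n-1} + a_{n-2}).
Track D: -4, -10, -16, ?, -28, -34 (linear: a_n = 2 − 6·n).
Filling track D at index 4 by its rule yields -22.

-22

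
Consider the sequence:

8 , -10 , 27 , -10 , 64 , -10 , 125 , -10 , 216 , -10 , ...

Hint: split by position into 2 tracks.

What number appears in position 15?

729

Taking every 2nd term gives 2 separate tracks.
Stream A: 8, 27, 64, 125, 216 — the cubes 2³, 3³, 4³, ….
Stream B: -10, -10, -10, -10, -10 — the constant sequence -10.
Term 15 comes from stream A (its 8th entry): 729.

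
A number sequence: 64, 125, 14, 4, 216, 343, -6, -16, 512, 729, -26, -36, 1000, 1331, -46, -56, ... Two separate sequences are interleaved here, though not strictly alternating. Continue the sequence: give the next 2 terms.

Positions follow the repeating pattern AABB; grouping by letter gives 2 tracks.
Track A: 64, 125, 216, 343, 512, 729, 1000, 1331 — consecutive cubes n³ from n = 4.
Track B: 14, 4, -6, -16, -26, -36, -46, -56 — arithmetic, step −10.
Position 17 → track A, term 9 = 1728.
Term 18 comes from track A (its 10th entry): 2197.

1728, 2197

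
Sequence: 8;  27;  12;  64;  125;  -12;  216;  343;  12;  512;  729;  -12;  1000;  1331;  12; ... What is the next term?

Positions follow the repeating pattern AAB; grouping by letter gives 2 tracks.
Track A: 8, 27, 64, 125, 216, 343, 512, 729, 1000, 1331. The cubes 2³, 3³, 4³, ….
Track B: 12, -12, 12, -12, 12. Oscillating between 12 and -12.
Position 16 falls in track A as its term 11, giving 1728.

1728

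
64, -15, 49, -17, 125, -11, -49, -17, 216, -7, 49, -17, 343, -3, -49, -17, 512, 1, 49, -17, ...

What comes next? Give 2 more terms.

729, 5

The terms cycle through 4 interleaved subsequences.
Stream A: 64, 125, 216, 343, 512 (perfect cubes starting at 4³).
Stream B: -15, -11, -7, -3, 1 (adding 4 each time).
Stream C: 49, -49, 49, -49, 49 (oscillating between 49 and -49).
Stream D: -17, -17, -17, -17, -17 (the constant sequence -17).
Position 21 → stream A, term 6 = 729.
The 22nd slot belongs to stream B; its 6th term is 5.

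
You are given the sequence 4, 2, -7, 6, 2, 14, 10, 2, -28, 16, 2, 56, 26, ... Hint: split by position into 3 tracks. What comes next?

Read the sequence 3 terms at a time; column i is its own pattern.
Stream A = 4, 6, 10, 16, 26: each term equals the sum of the previous two.
Stream B = 2, 2, 2, 2: the constant sequence 2.
Stream C = -7, 14, -28, 56: geometric, ×-2 each step.
Position 14 falls in stream B as its term 5, giving 2.

2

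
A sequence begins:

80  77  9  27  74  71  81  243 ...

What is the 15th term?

6561

The slot pattern repeats as AABB (period 4), so there are 2 interleaved tracks.
Track A: 80, 77, 74, 71 — arithmetic with common difference −3.
Track B: 9, 27, 81, 243 — powers 3^2, 3^3, 3^4, ….
Position 15 → track B, term 7 = 6561.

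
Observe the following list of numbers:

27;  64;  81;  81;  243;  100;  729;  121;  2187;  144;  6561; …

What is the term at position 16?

The terms cycle through 2 interleaved subsequences.
Stream A: 27, 81, 243, 729, 2187, 6561 — powers 3^3, 3^4, 3^5, ….
Stream B: 64, 81, 100, 121, 144 — the squares 8², 9², 10², ….
Position 16 → stream B, term 8 = 225.

225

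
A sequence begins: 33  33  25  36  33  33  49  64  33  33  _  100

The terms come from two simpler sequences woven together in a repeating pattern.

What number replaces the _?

81

Positions follow the repeating pattern AABB; grouping by letter gives 2 tracks.
Track A: 33, 33, 33, 33, 33, 33 — the constant sequence 33.
Track B: 25, 36, 49, 64, ?, 100 — perfect squares starting at 5².
Filling track B at index 5 by its rule yields 81.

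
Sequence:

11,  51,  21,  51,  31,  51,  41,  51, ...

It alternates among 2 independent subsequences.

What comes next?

51

The terms cycle through 2 interleaved subsequences.
Stream A: 11, 21, 31, 41. Arithmetic with common difference +10.
Stream B: 51, 51, 51, 51. Always 51.
The 9th slot belongs to stream A; its 5th term is 51.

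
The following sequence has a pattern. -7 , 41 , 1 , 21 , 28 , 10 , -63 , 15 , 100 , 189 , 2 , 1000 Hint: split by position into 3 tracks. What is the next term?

-567

Split by position mod 3 into 3 tracks.
Track A: -7, 21, -63, 189 — geometric, ×-3 each step.
Track B: 41, 28, 15, 2 — subtracting 13 each time.
Track C: 1, 10, 100, 1000 — successive powers of 10.
Position 13 falls in track A as its term 5, giving -567.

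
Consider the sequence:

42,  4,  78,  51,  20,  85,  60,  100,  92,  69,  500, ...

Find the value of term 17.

Split by position mod 3: positions 1, 4, 7, … form one track, and each other residue class forms its own.
Stream A: 42, 51, 60, 69. Linear: a_n = 33 + 9·n.
Stream B: 4, 20, 100, 500. Geometric, ×5 each step.
Stream C: 78, 85, 92. Arithmetic, step +7.
The 17th slot belongs to stream B; its 6th term is 12500.

12500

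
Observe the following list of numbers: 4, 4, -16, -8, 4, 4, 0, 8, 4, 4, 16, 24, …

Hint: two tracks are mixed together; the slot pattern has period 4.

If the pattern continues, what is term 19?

Positions follow the repeating pattern AABB; grouping by letter gives 2 tracks.
Subsequence A: 4, 4, 4, 4, 4, 4 — always 4.
Subsequence B: -16, -8, 0, 8, 16, 24 — adding 8 each time.
Position 19 falls in subsequence B as its term 9, giving 48.

48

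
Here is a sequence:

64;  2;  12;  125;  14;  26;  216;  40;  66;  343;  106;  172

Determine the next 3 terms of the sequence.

Reading positions in blocks of 3 reveals the pattern ABB — 2 tracks woven together.
Track A: 64, 125, 216, 343. Perfect cubes starting at 4³.
Track B: 2, 12, 14, 26, 40, 66, 106, 172. A Fibonacci-like recurrence a_n = a_{n-1} + a_{n-2}.
Term 13 comes from track A (its 5th entry): 512.
The 14th slot belongs to track B; its 9th term is 278.
Term 15 comes from track B (its 10th entry): 450.

512, 278, 450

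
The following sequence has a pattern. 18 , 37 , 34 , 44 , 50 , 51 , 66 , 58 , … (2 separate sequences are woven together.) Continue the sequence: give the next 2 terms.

Taking every 2nd term gives 2 separate tracks.
Track A is 18, 34, 50, 66, which is linear: a_n = 2 + 16·n.
Track B is 37, 44, 51, 58, which is arithmetic, step +7.
Position 9 falls in track A as its term 5, giving 82.
Position 10 falls in track B as its term 5, giving 65.

82, 65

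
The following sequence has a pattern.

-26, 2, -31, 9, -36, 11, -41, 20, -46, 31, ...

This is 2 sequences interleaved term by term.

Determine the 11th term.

-51

Odd-indexed and even-indexed terms follow separate rules.
Track A: -26, -31, -36, -41, -46. Linear: a_n = -21 − 5·n.
Track B: 2, 9, 11, 20, 31. Each term equals the sum of the previous two.
Term 11 comes from track A (its 6th entry): -51.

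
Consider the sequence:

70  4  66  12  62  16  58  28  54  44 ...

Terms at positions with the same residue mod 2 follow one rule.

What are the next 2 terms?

Split by position mod 2 into 2 tracks.
Subsequence A: 70, 66, 62, 58, 54. Arithmetic with common difference −4.
Subsequence B: 4, 12, 16, 28, 44. Each term equals the sum of the previous two.
Term 11 comes from subsequence A (its 6th entry): 50.
The 12th slot belongs to subsequence B; its 6th term is 72.

50, 72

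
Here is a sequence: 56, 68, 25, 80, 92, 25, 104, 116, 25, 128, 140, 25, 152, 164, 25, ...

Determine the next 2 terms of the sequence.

The slot pattern repeats as AAB (period 3), so there are 2 interleaved tracks.
Track A = 56, 68, 80, 92, 104, 116, 128, 140, 152, 164: arithmetic with common difference +12.
Track B = 25, 25, 25, 25, 25: the constant sequence 25.
Term 16 comes from track A (its 11th entry): 176.
Term 17 comes from track A (its 12th entry): 188.

176, 188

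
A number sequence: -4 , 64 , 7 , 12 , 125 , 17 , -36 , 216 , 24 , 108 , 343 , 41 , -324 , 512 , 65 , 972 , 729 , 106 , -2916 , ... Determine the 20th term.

1000

Read the sequence 3 terms at a time; column i is its own pattern.
Stream A: -4, 12, -36, 108, -324, 972, -2916 (a geometric progression (common ratio -3)).
Stream B: 64, 125, 216, 343, 512, 729 (perfect cubes starting at 4³).
Stream C: 7, 17, 24, 41, 65, 106 (Fibonacci-style (each term is the sum of the two before it)).
The 20th slot belongs to stream B; its 7th term is 1000.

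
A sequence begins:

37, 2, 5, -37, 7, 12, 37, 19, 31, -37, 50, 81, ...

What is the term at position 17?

343

Positions follow the repeating pattern ABB; grouping by letter gives 2 tracks.
Stream A: 37, -37, 37, -37 — the oscillation 37·(−1)^(n+1).
Stream B: 2, 5, 7, 12, 19, 31, 50, 81 — Fibonacci-style (each term is the sum of the two before it).
Term 17 comes from stream B (its 11th entry): 343.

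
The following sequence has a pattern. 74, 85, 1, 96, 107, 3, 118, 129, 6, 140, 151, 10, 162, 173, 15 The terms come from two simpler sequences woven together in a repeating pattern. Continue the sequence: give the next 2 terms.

Positions follow the repeating pattern AAB; grouping by letter gives 2 tracks.
Track A: 74, 85, 96, 107, 118, 129, 140, 151, 162, 173 (adding 11 each time).
Track B: 1, 3, 6, 10, 15 (triangular numbers starting at T_1).
The 16th slot belongs to track A; its 11th term is 184.
Position 17 → track A, term 12 = 195.

184, 195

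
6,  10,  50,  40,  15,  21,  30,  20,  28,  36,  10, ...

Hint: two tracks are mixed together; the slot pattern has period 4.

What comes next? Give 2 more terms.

Positions follow the repeating pattern AABB; grouping by letter gives 2 tracks.
Track A: 6, 10, 15, 21, 28, 36 — triangular numbers n(n+1)/2 for n = 3, 4, ….
Track B: 50, 40, 30, 20, 10 — linear: a_n = 60 − 10·n.
Term 12 comes from track B (its 6th entry): 0.
Position 13 falls in track A as its term 7, giving 45.

0, 45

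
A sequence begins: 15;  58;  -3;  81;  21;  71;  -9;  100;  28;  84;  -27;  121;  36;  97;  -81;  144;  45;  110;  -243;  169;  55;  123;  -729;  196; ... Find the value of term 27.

Taking every 4th term gives 4 separate tracks.
Track A: 15, 21, 28, 36, 45, 55. The triangular numbers T_5, T_6, ….
Track B: 58, 71, 84, 97, 110, 123. Linear: a_n = 45 + 13·n.
Track C: -3, -9, -27, -81, -243, -729. Multiplying by 3 each time.
Track D: 81, 100, 121, 144, 169, 196. Perfect squares starting at 9².
The 27th slot belongs to track C; its 7th term is -2187.

-2187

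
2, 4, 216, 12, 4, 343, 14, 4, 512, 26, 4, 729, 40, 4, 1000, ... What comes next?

66

Taking every 3rd term gives 3 separate tracks.
Track A is 2, 12, 14, 26, 40, which is Fibonacci-style (each term is the sum of the two before it).
Track B is 4, 4, 4, 4, 4, which is the constant sequence 4.
Track C is 216, 343, 512, 729, 1000, which is the cubes 6³, 7³, 8³, ….
Term 16 comes from track A (its 6th entry): 66.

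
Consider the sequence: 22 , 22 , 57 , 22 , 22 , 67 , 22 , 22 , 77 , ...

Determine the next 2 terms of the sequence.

22, 22

Reading positions in blocks of 3 reveals the pattern AAB — 2 tracks woven together.
Subsequence A: 22, 22, 22, 22, 22, 22. The constant sequence 22.
Subsequence B: 57, 67, 77. Adding 10 each time.
The 10th slot belongs to subsequence A; its 7th term is 22.
Term 11 comes from subsequence A (its 8th entry): 22.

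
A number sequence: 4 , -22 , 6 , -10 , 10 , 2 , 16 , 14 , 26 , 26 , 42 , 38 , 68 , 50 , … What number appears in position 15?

110

Taking every 2nd term gives 2 separate tracks.
Stream A is 4, 6, 10, 16, 26, 42, 68, which is a Fibonacci-like recurrence a_n = a_{n-1} + a_{n-2}.
Stream B is -22, -10, 2, 14, 26, 38, 50, which is adding 12 each time.
Term 15 comes from stream A (its 8th entry): 110.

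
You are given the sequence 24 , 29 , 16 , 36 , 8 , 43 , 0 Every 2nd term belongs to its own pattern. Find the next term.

50

Taking every 2nd term gives 2 separate tracks.
Stream A = 24, 16, 8, 0: arithmetic with common difference −8.
Stream B = 29, 36, 43: arithmetic, step +7.
Position 8 falls in stream B as its term 4, giving 50.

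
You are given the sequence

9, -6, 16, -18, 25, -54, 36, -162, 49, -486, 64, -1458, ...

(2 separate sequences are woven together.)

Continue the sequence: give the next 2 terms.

Taking every 2nd term gives 2 separate tracks.
Stream A: 9, 16, 25, 36, 49, 64 — consecutive squares n² from n = 3.
Stream B: -6, -18, -54, -162, -486, -1458 — geometric with ratio 3.
Position 13 → stream A, term 7 = 81.
The 14th slot belongs to stream B; its 7th term is -4374.

81, -4374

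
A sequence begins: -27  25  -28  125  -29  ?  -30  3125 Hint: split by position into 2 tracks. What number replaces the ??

625

The terms cycle through 2 interleaved subsequences.
Track A = -27, -28, -29, -30: linear: a_n = -26 − n.
Track B = 25, 125, ?, 3125: powers of 5.
Filling track B at index 3 by its rule yields 625.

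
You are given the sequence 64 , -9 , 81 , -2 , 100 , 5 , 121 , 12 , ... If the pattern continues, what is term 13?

196

The terms cycle through 2 interleaved subsequences.
Stream A is 64, 81, 100, 121, which is consecutive squares n² from n = 8.
Stream B is -9, -2, 5, 12, which is adding 7 each time.
Term 13 comes from stream A (its 7th entry): 196.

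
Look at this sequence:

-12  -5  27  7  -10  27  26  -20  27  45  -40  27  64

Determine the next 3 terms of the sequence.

The terms cycle through 3 interleaved subsequences.
Track A: -12, 7, 26, 45, 64 — arithmetic with common difference +19.
Track B: -5, -10, -20, -40 — multiplying by 2 each time.
Track C: 27, 27, 27, 27 — always 27.
The 14th slot belongs to track B; its 5th term is -80.
Position 15 → track C, term 5 = 27.
Term 16 comes from track A (its 6th entry): 83.

-80, 27, 83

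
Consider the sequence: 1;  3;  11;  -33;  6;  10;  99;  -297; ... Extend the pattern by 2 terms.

15, 21

Positions follow the repeating pattern AABB; grouping by letter gives 2 tracks.
Track A: 1, 3, 6, 10 (the triangular numbers T_1, T_2, …).
Track B: 11, -33, 99, -297 (a geometric progression (common ratio -3)).
Position 9 → track A, term 5 = 15.
Position 10 → track A, term 6 = 21.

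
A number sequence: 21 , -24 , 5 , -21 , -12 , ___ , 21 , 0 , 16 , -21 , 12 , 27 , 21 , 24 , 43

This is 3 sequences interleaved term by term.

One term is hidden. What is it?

Taking every 3rd term gives 3 separate tracks.
Subsequence A: 21, -21, 21, -21, 21 (the oscillation 21·(−1)^(n+1)).
Subsequence B: -24, -12, 0, 12, 24 (adding 12 each time).
Subsequence C: 5, ?, 16, 27, 43 (each term equals the sum of the previous two).
Subsequence C's pattern makes the blank 11.

11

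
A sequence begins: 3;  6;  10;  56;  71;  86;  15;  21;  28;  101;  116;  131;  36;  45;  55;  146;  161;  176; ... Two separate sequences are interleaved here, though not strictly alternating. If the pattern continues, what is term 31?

153

Positions follow the repeating pattern AAABBB; grouping by letter gives 2 tracks.
Stream A: 3, 6, 10, 15, 21, 28, 36, 45, 55 — the triangular numbers T_2, T_3, ….
Stream B: 56, 71, 86, 101, 116, 131, 146, 161, 176 — arithmetic with common difference +15.
Position 31 → stream A, term 16 = 153.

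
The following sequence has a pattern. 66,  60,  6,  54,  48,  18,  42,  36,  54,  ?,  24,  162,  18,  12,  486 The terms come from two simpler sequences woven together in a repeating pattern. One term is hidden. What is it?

30

Positions follow the repeating pattern AAB; grouping by letter gives 2 tracks.
Track A: 66, 60, 54, 48, 42, 36, ?, 24, 18, 12. Arithmetic with common difference −6.
Track B: 6, 18, 54, 162, 486. A geometric progression (common ratio 3).
Filling track A at index 7 by its rule yields 30.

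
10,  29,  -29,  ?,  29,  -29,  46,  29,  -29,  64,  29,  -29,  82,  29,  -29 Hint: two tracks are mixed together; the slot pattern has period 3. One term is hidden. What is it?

28

Reading positions in blocks of 3 reveals the pattern ABB — 2 tracks woven together.
Stream A: 10, ?, 46, 64, 82. Adding 18 each time.
Stream B: 29, -29, 29, -29, 29, -29, 29, -29, 29, -29. The oscillation 29·(−1)^(n+1).
Filling stream A at index 2 by its rule yields 28.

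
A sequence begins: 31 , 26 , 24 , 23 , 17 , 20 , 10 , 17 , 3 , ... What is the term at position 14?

8

Taking every 2nd term gives 2 separate tracks.
Stream A is 31, 24, 17, 10, 3, which is linear: a_n = 38 − 7·n.
Stream B is 26, 23, 20, 17, which is subtracting 3 each time.
The 14th slot belongs to stream B; its 7th term is 8.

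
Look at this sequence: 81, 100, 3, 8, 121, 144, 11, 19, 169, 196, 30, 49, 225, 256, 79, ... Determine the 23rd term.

Positions follow the repeating pattern AABB; grouping by letter gives 2 tracks.
Track A: 81, 100, 121, 144, 169, 196, 225, 256. Consecutive squares n² from n = 9.
Track B: 3, 8, 11, 19, 30, 49, 79. A Fibonacci-like recurrence a_n = a_{n-1} + a_{n-2}.
Position 23 falls in track B as its term 11, giving 542.

542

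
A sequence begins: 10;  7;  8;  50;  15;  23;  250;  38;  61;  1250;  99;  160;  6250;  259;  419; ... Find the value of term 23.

The slot pattern repeats as ABB (period 3), so there are 2 interleaved tracks.
Track A is 10, 50, 250, 1250, 6250, which is multiplying by 5 each time.
Track B is 7, 8, 15, 23, 38, 61, 99, 160, 259, 419, which is each term equals the sum of the previous two.
Position 23 falls in track B as its term 15, giving 4647.

4647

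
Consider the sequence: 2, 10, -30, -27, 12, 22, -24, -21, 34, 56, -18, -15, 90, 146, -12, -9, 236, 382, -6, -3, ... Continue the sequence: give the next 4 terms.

618, 1000, 0, 3

Reading positions in blocks of 4 reveals the pattern AABB — 2 tracks woven together.
Track A: 2, 10, 12, 22, 34, 56, 90, 146, 236, 382 (each term equals the sum of the previous two).
Track B: -30, -27, -24, -21, -18, -15, -12, -9, -6, -3 (linear: a_n = -33 + 3·n).
Position 21 falls in track A as its term 11, giving 618.
Term 22 comes from track A (its 12th entry): 1000.
The 23rd slot belongs to track B; its 11th term is 0.
Term 24 comes from track B (its 12th entry): 3.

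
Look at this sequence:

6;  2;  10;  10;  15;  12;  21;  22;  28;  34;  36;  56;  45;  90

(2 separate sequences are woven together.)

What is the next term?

Split by position mod 2 into 2 tracks.
Stream A: 6, 10, 15, 21, 28, 36, 45 — triangular numbers n(n+1)/2 for n = 3, 4, ….
Stream B: 2, 10, 12, 22, 34, 56, 90 — Fibonacci-style (each term is the sum of the two before it).
Term 15 comes from stream A (its 8th entry): 55.

55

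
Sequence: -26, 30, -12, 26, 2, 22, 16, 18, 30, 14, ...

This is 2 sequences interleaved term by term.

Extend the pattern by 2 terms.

44, 10

Positions 1, 3, 5, … form one subsequence and positions 2, 4, 6, … form another.
Subsequence A is -26, -12, 2, 16, 30, which is arithmetic, step +14.
Subsequence B is 30, 26, 22, 18, 14, which is arithmetic with common difference −4.
Term 11 comes from subsequence A (its 6th entry): 44.
The 12th slot belongs to subsequence B; its 6th term is 10.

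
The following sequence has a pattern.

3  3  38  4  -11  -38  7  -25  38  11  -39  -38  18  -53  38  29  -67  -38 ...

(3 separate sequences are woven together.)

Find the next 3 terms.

47, -81, 38

Taking every 3rd term gives 3 separate tracks.
Subsequence A: 3, 4, 7, 11, 18, 29 — Fibonacci-style (each term is the sum of the two before it).
Subsequence B: 3, -11, -25, -39, -53, -67 — subtracting 14 each time.
Subsequence C: 38, -38, 38, -38, 38, -38 — alternating ±38.
Term 19 comes from subsequence A (its 7th entry): 47.
Position 20 falls in subsequence B as its term 7, giving -81.
Term 21 comes from subsequence C (its 7th entry): 38.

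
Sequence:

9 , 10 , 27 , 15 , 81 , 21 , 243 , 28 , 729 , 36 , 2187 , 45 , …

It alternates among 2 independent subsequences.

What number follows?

Positions 1, 3, 5, … form one subsequence and positions 2, 4, 6, … form another.
Stream A: 9, 27, 81, 243, 729, 2187 (a geometric progression (common ratio 3)).
Stream B: 10, 15, 21, 28, 36, 45 (the triangular numbers T_4, T_5, …).
The 13th slot belongs to stream A; its 7th term is 6561.

6561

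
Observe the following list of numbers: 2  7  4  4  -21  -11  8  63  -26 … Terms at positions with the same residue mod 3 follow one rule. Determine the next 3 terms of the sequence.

16, -189, -41

The terms cycle through 3 interleaved subsequences.
Stream A = 2, 4, 8: successive powers of 2.
Stream B = 7, -21, 63: geometric, ×-3 each step.
Stream C = 4, -11, -26: linear: a_n = 19 − 15·n.
The 10th slot belongs to stream A; its 4th term is 16.
The 11th slot belongs to stream B; its 4th term is -189.
Position 12 falls in stream C as its term 4, giving -41.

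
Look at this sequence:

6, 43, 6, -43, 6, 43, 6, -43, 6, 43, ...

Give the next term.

6

The terms cycle through 2 interleaved subsequences.
Subsequence A is 6, 6, 6, 6, 6, which is the constant sequence 6.
Subsequence B is 43, -43, 43, -43, 43, which is oscillating between 43 and -43.
Position 11 falls in subsequence A as its term 6, giving 6.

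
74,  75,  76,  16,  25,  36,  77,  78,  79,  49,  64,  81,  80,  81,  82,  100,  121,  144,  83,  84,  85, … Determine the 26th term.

Reading positions in blocks of 6 reveals the pattern AAABBB — 2 tracks woven together.
Stream A: 74, 75, 76, 77, 78, 79, 80, 81, 82, 83, 84, 85 — arithmetic with common difference +1.
Stream B: 16, 25, 36, 49, 64, 81, 100, 121, 144 — consecutive squares n² from n = 4.
Term 26 comes from stream A (its 14th entry): 87.

87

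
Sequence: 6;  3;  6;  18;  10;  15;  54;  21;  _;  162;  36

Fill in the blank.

28

Positions follow the repeating pattern ABB; grouping by letter gives 2 tracks.
Track A: 6, 18, 54, 162 (multiplying by 3 each time).
Track B: 3, 6, 10, 15, 21, ?, 36 (triangular numbers starting at T_2).
Track B's pattern makes the blank 28.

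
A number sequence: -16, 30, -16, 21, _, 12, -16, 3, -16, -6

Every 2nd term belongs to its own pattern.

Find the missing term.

-16

The terms cycle through 2 interleaved subsequences.
Stream A: -16, -16, ?, -16, -16 (the constant sequence -16).
Stream B: 30, 21, 12, 3, -6 (arithmetic, step −9).
Filling stream A at index 3 by its rule yields -16.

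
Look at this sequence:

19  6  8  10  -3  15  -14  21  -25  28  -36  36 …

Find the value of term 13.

Odd-indexed and even-indexed terms follow separate rules.
Subsequence A: 19, 8, -3, -14, -25, -36. Arithmetic with common difference −11.
Subsequence B: 6, 10, 15, 21, 28, 36. The triangular numbers T_3, T_4, ….
Position 13 → subsequence A, term 7 = -47.

-47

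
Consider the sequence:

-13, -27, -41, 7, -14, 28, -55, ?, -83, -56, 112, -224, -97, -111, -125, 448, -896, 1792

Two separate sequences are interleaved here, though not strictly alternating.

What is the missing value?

Positions follow the repeating pattern AAABBB; grouping by letter gives 2 tracks.
Subsequence A: -13, -27, -41, -55, ?, -83, -97, -111, -125. Subtracting 14 each time.
Subsequence B: 7, -14, 28, -56, 112, -224, 448, -896, 1792. Geometric, ×-2 each step.
Filling subsequence A at index 5 by its rule yields -69.

-69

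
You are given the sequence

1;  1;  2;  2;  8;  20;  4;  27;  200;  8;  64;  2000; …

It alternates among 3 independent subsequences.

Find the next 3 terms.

16, 125, 20000

Split by position mod 3: positions 1, 4, 7, … form one track, and each other residue class forms its own.
Track A is 1, 2, 4, 8, which is successive powers of 2.
Track B is 1, 8, 27, 64, which is perfect cubes starting at 1³.
Track C is 2, 20, 200, 2000, which is multiplying by 10 each time.
The 13th slot belongs to track A; its 5th term is 16.
The 14th slot belongs to track B; its 5th term is 125.
Position 15 → track C, term 5 = 20000.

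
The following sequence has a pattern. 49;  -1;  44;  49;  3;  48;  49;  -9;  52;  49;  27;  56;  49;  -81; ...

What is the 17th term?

Taking every 3rd term gives 3 separate tracks.
Track A: 49, 49, 49, 49, 49. Constant 49.
Track B: -1, 3, -9, 27, -81. A geometric progression (common ratio -3).
Track C: 44, 48, 52, 56. Arithmetic, step +4.
Position 17 falls in track B as its term 6, giving 243.

243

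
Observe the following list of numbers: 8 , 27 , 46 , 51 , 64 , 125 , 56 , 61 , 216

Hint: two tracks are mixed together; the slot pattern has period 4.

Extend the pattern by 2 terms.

The slot pattern repeats as AABB (period 4), so there are 2 interleaved tracks.
Track A: 8, 27, 64, 125, 216. The cubes 2³, 3³, 4³, ….
Track B: 46, 51, 56, 61. Arithmetic with common difference +5.
Term 10 comes from track A (its 6th entry): 343.
Position 11 falls in track B as its term 5, giving 66.

343, 66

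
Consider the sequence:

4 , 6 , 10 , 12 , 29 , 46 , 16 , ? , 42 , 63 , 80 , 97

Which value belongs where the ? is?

26

Reading positions in blocks of 6 reveals the pattern AAABBB — 2 tracks woven together.
Track A = 4, 6, 10, 16, ?, 42: each term equals the sum of the previous two.
Track B = 12, 29, 46, 63, 80, 97: linear: a_n = -5 + 17·n.
Filling track A at index 5 by its rule yields 26.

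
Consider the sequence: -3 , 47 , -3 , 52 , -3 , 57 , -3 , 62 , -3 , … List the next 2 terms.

Odd-indexed and even-indexed terms follow separate rules.
Track A: -3, -3, -3, -3, -3 (constant -3).
Track B: 47, 52, 57, 62 (adding 5 each time).
The 10th slot belongs to track B; its 5th term is 67.
The 11th slot belongs to track A; its 6th term is -3.

67, -3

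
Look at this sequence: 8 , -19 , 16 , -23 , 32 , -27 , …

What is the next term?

Odd-indexed and even-indexed terms follow separate rules.
Track A is 8, 16, 32, which is powers 2^3, 2^4, 2^5, ….
Track B is -19, -23, -27, which is subtracting 4 each time.
Position 7 falls in track A as its term 4, giving 64.

64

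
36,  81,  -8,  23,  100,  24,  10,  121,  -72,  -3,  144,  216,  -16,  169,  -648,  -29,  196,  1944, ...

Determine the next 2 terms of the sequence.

-42, 225

Read the sequence 3 terms at a time; column i is its own pattern.
Subsequence A: 36, 23, 10, -3, -16, -29 (arithmetic with common difference −13).
Subsequence B: 81, 100, 121, 144, 169, 196 (perfect squares starting at 9²).
Subsequence C: -8, 24, -72, 216, -648, 1944 (geometric, ×-3 each step).
Position 19 → subsequence A, term 7 = -42.
Term 20 comes from subsequence B (its 7th entry): 225.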